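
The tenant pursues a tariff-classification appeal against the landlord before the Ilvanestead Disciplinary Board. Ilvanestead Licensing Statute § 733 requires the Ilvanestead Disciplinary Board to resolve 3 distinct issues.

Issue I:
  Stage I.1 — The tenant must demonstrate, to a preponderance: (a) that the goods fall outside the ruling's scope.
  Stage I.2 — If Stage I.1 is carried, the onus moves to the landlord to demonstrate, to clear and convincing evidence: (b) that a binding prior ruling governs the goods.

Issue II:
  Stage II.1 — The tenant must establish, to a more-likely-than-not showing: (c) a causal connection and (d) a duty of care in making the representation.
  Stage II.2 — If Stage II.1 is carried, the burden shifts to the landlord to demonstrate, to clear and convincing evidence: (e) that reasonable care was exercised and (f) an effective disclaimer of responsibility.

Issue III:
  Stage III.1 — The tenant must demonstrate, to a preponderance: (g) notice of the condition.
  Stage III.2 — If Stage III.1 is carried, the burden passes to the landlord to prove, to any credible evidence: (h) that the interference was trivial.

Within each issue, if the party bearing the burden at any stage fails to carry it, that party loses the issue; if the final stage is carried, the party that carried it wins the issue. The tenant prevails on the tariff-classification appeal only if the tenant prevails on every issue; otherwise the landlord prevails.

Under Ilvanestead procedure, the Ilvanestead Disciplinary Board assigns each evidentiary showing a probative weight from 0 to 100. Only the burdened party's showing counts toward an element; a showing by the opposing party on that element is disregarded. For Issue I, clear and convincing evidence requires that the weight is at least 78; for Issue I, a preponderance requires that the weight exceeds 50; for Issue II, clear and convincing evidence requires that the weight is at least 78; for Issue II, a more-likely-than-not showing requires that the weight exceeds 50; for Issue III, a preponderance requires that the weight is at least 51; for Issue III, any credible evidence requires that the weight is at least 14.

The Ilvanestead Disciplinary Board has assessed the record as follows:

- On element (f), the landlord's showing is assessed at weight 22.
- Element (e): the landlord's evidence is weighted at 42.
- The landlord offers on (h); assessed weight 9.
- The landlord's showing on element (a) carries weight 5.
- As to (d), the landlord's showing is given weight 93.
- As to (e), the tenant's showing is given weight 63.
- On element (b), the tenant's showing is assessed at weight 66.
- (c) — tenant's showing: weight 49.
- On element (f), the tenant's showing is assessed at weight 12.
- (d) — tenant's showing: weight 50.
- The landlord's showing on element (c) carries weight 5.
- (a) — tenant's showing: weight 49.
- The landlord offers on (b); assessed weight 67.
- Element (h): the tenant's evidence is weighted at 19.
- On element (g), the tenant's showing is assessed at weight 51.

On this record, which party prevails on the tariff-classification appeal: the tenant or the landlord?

landlord

— Issue I —
Stage I.1 — burden on tenant; standard: a preponderance (weight exceeds 50).
    (a): 49 (landlord's 5 disregarded) ≤ 50 [not met]
  Not every element is met, so the tenant fails to carry Stage I.1.
The analysis ends at Stage I.1; the landlord prevails on this issue.
— Issue II —
Stage II.1 — burden on tenant; standard: a more-likely-than-not showing (weight exceeds 50).
    (c): 49 (landlord's 5 disregarded) ≤ 50 [not met]
    (d): 50 (landlord's 93 disregarded) ≤ 50 [not met]
  Not every element is met, so the tenant fails to carry Stage II.1.
So the landlord prevails on this issue.
— Issue III —
Stage III.1 (tenant, a preponderance, weight is at least 51): (g) 51 ≥ 51 — meets.
  Stage III.1 is satisfied; the onus moves to the landlord.
Stage III.2 (landlord, any credible evidence, weight is at least 14): (h) 9 (tenant's 19 disregarded) < 14 — fails.
  Stage III.2 not carried; the landlord fails its burden.
So the tenant prevails on this issue.
Per-issue: Issue I → landlord; Issue II → landlord; Issue III → tenant. The tenant must prevail on every issue; overall, the landlord prevails.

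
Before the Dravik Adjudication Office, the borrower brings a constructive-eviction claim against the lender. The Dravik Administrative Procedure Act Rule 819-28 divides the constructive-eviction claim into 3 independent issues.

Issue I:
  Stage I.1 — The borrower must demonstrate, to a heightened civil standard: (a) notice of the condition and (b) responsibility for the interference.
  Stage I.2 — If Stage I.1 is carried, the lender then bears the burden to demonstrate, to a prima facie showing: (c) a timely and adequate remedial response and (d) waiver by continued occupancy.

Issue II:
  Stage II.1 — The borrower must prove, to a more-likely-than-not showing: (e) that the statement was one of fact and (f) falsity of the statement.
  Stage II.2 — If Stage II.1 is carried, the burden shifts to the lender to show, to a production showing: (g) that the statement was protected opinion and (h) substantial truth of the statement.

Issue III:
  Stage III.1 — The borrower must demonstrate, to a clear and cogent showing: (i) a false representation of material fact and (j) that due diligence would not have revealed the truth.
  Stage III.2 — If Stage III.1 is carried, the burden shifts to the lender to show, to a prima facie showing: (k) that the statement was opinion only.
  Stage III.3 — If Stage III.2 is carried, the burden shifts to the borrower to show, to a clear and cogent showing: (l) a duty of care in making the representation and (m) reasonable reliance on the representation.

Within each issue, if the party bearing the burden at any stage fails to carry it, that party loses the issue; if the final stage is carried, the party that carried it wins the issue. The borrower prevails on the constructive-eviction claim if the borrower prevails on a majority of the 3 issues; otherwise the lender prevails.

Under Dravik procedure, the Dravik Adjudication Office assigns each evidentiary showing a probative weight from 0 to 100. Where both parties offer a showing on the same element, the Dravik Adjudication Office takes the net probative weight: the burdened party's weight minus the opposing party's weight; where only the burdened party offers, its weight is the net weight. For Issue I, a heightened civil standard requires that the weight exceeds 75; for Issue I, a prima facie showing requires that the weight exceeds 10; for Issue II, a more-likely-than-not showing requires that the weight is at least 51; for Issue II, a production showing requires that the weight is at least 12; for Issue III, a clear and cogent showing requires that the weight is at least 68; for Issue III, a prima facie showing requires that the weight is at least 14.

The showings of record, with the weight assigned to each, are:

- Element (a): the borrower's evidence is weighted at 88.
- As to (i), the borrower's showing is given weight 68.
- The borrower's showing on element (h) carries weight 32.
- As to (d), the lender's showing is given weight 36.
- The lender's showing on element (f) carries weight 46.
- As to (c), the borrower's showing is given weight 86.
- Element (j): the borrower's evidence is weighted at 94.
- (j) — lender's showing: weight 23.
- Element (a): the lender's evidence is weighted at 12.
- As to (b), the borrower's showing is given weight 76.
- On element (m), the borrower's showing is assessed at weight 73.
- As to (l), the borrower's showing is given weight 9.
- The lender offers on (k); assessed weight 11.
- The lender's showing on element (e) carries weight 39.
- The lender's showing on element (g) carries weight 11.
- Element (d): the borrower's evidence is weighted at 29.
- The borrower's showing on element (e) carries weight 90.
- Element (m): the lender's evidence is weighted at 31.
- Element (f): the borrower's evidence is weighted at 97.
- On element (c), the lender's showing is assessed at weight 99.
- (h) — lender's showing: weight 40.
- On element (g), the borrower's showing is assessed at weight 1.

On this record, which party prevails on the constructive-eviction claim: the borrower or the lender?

— Issue I —
At Stage I.1 the borrower must meet a heightened civil standard (weight exceeds 75): on (a) the weight is 88 less the opposing 12 gives net 76, which does exceed 75, so (a) meets the standard; on (b) the weight is 76, > 75, so (b) meets the standard.
  Stage I.1 carried; the burden shifts to the lender.
At Stage I.2 the lender must meet a prima facie showing (weight exceeds 10): on (c) the weight is 99 less the opposing 86 gives net 13, > 10, so (c) meets the standard; on (d) the weight is 36 less the opposing 29 gives net 7, ≤ 10, so (d) does not meet the standard.
  The lender does not carry Stage I.2.
The analysis ends at Stage I.2; the borrower prevails on this issue.
— Issue II —
At Stage II.1 the borrower must meet a more-likely-than-not showing (weight is at least 51): on (e) the weight is 90 less the opposing 39 gives net 51, which does reach 51, so (e) meets the standard; on (f) the weight is 97 less the opposing 46 gives net 51, ≥ 51, so (f) meets the standard.
  Stage II.1 is satisfied; the onus moves to the lender.
At Stage II.2 the lender must meet a production showing (weight is at least 12): on (g) the weight is 11 less the opposing 1 gives net 10, < 12, so (g) does not meet the standard; on (h) the weight is 40 less the opposing 32 gives net 8, < 12, so (h) does not meet the standard.
  Stage II.2 not carried; the lender fails its burden.
The analysis ends at Stage II.2; the borrower prevails on this issue.
— Issue III —
At Stage III.1 the borrower must meet a clear and cogent showing (weight is at least 68): on (i) the weight is 68, ≥ 68, so (i) meets the standard; on (j) the weight is 94 less the opposing 23 gives net 71, ≥ 68, so (j) meets the standard.
  Stage III.1 is satisfied; the onus moves to the lender.
At Stage III.2 the lender must meet a prima facie showing (weight is at least 14): on (k) the weight is 11, which does not reach 14, so (k) does not meet the standard.
  The lender does not carry Stage III.2.
So the borrower prevails on this issue.
Per-issue: Issue I → borrower; Issue II → borrower; Issue III → borrower. The borrower must prevail on a majority of issues; overall, the borrower prevails.

borrower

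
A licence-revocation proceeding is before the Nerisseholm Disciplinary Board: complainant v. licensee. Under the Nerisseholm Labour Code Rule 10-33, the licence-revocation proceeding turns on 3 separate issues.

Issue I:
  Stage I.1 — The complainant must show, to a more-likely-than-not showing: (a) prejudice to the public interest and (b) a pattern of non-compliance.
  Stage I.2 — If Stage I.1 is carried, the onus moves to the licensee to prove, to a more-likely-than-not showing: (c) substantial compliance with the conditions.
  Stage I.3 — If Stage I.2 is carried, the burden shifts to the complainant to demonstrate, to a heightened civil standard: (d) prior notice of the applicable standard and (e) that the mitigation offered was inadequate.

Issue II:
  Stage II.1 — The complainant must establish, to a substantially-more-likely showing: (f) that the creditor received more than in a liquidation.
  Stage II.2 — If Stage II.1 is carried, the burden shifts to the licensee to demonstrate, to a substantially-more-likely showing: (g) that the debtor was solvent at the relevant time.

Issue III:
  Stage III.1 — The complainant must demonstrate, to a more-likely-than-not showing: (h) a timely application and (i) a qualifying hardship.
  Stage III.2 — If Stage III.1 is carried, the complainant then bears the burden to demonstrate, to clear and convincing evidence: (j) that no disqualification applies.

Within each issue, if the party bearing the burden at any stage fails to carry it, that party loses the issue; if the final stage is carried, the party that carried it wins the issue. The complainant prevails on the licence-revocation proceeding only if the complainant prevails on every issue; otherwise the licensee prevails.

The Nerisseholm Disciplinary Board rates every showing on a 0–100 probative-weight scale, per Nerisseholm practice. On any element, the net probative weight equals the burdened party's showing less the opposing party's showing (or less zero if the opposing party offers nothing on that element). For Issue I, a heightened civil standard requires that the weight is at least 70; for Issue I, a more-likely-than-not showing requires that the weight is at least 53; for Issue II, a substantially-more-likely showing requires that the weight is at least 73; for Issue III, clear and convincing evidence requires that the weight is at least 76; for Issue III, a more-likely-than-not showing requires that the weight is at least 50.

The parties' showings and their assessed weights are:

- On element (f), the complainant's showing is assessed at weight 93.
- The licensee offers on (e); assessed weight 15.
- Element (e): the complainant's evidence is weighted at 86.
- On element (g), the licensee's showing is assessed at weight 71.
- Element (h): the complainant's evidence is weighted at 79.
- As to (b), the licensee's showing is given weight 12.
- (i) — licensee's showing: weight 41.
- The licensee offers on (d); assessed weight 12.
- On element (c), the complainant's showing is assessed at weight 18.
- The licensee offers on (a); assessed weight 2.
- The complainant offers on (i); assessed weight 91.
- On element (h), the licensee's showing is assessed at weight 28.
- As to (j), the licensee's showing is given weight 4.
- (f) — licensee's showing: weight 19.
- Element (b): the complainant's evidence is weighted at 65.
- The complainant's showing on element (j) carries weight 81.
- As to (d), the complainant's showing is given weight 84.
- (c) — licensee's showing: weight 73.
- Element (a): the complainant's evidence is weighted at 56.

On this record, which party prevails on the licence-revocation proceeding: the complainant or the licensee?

— Issue I —
At Stage I.1 the complainant must meet a more-likely-than-not showing (weight is at least 53): on (a) the weight is 56 less the opposing 2 gives net 54, which does reach 53, so (a) meets the standard; on (b) the weight is 65 less the opposing 12 gives net 53, ≥ 53, so (b) meets the standard.
  The complainant carries Stage I.1; the licensee now bears the burden.
At Stage I.2 the licensee must meet a more-likely-than-not showing (weight is at least 53): on (c) the weight is 73 less the opposing 18 gives net 55, which does reach 53, so (c) meets the standard.
  All elements met. The burden passes to the complainant.
At Stage I.3 the complainant must meet a heightened civil standard (weight is at least 70): on (d) the weight is 84 less the opposing 12 gives net 72, which does reach 70, so (d) meets the standard; on (e) the weight is 86 less the opposing 15 gives net 71, which does reach 70, so (e) meets the standard.
  All elements met at the final stage.
With every stage satisfied, the complainant prevails on this issue.
— Issue II —
Stage II.1 — burden on complainant; standard: a substantially-more-likely showing (weight is at least 73).
    (f): 93 − 19 = 74 ≥ 73 [met]
  The complainant carries Stage II.1; the licensee now bears the burden.
Stage II.2 — burden on licensee; standard: a substantially-more-likely showing (weight is at least 73).
    (g): 71 < 73 [not met]
  Not every element is met, so the licensee fails to carry Stage II.2.
The analysis ends at Stage II.2; the complainant prevails on this issue.
— Issue III —
Stage III.1 (complainant, a more-likely-than-not showing, weight is at least 50): (h) net 79−28=51 ≥ 50 — meets; (i) net 91−41=50 ≥ 50 — meets.
  All elements met. The complainant retains the burden for Stage III.2.
Stage III.2 (complainant, clear and convincing evidence, weight is at least 76): (j) net 81−4=77 ≥ 76 — meets.
  The complainant carries the last stage.
All stages carried — the complainant prevails on this issue.
Per-issue: Issue I → complainant; Issue II → complainant; Issue III → complainant. The complainant must prevail on every issue; overall, the complainant prevails.

complainant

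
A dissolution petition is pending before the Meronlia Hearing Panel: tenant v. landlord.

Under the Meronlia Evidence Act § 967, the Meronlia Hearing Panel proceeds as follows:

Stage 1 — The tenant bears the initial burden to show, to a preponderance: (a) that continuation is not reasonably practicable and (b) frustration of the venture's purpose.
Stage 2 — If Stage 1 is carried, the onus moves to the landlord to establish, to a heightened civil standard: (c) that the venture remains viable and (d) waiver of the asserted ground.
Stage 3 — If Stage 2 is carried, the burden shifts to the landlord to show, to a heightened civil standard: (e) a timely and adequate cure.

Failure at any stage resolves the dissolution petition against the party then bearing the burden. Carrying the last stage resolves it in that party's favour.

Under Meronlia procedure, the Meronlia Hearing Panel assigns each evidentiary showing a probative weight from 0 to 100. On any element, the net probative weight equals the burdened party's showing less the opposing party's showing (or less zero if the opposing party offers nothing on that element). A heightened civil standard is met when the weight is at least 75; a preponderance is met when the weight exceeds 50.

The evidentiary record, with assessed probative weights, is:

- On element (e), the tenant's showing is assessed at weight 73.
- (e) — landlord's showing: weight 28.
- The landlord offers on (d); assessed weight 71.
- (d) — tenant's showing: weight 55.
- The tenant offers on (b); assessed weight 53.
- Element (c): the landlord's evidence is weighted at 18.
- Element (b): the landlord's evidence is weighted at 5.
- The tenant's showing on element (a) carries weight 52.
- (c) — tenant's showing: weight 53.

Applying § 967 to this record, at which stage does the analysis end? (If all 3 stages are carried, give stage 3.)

At Stage 1 the tenant must meet a preponderance (weight exceeds 50): on (a) the weight is 52, > 50, so (a) meets the standard; on (b) the weight is 53 less the opposing 5 gives net 48, which does not exceed 50, so (b) does not meet the standard.
  Stage 1 not carried; the tenant fails its burden.
The landlord prevails.

stage 1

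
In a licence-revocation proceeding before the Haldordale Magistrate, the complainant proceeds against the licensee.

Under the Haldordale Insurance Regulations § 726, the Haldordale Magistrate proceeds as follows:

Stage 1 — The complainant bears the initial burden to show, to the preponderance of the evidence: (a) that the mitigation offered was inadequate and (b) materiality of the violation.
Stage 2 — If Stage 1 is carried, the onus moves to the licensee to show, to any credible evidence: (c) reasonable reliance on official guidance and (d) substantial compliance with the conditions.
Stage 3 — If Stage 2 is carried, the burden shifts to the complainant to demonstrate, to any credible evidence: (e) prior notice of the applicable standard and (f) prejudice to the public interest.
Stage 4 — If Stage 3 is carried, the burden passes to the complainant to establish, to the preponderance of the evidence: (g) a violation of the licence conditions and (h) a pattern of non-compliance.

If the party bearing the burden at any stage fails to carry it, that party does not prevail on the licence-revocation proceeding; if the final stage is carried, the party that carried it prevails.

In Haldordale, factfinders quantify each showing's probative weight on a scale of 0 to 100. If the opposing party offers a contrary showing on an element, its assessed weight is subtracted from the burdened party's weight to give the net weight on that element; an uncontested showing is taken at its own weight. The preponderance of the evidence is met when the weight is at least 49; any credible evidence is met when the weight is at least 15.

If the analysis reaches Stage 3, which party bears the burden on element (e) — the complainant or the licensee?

Stage 3's rule assigns the burden to the complainant (to any credible evidence).

complainant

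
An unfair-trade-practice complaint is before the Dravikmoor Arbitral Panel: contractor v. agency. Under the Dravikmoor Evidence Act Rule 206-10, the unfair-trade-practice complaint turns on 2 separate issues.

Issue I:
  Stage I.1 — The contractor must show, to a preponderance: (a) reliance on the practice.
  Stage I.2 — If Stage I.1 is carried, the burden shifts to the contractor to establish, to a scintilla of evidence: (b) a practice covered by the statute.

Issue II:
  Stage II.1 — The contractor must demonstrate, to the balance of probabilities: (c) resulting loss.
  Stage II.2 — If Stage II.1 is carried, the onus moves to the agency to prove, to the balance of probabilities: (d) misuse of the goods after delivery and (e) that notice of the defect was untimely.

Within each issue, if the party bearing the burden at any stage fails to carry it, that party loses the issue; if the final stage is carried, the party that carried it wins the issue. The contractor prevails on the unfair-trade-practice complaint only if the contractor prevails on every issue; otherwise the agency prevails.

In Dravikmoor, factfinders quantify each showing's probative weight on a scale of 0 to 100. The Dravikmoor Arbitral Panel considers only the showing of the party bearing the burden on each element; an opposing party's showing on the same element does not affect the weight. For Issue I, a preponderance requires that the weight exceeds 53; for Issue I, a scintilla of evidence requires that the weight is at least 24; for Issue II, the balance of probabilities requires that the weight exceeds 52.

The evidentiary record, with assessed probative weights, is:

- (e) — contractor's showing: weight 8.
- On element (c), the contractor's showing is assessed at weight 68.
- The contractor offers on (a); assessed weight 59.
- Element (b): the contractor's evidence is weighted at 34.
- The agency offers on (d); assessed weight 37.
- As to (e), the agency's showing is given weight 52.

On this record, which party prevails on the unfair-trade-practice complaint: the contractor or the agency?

contractor

— Issue I —
Stage I.1 — burden on contractor; standard: a preponderance (weight exceeds 53).
    (a): 59 > 53 [met]
  Stage I.1 is satisfied; the contractor continues to bear the burden.
Stage I.2 — burden on contractor; standard: a scintilla of evidence (weight is at least 24).
    (b): 34 ≥ 24 [met]
  All elements met at the final stage.
Every stage carried; the contractor prevails on this issue.
— Issue II —
Stage II.1 — burden on contractor; standard: the balance of probabilities (weight exceeds 52).
    (c): 68 > 52 [met]
  Stage II.1 is satisfied; the onus moves to the agency.
Stage II.2 — burden on agency; standard: the balance of probabilities (weight exceeds 52).
    (d): 37 ≤ 52 [not met]
    (e): 52 (contractor's 8 disregarded) ≤ 52 [not met]
  Not every element is met, so the agency fails to carry Stage II.2.
So the contractor prevails on this issue.
Per-issue: Issue I → contractor; Issue II → contractor. The contractor must prevail on every issue; overall, the contractor prevails.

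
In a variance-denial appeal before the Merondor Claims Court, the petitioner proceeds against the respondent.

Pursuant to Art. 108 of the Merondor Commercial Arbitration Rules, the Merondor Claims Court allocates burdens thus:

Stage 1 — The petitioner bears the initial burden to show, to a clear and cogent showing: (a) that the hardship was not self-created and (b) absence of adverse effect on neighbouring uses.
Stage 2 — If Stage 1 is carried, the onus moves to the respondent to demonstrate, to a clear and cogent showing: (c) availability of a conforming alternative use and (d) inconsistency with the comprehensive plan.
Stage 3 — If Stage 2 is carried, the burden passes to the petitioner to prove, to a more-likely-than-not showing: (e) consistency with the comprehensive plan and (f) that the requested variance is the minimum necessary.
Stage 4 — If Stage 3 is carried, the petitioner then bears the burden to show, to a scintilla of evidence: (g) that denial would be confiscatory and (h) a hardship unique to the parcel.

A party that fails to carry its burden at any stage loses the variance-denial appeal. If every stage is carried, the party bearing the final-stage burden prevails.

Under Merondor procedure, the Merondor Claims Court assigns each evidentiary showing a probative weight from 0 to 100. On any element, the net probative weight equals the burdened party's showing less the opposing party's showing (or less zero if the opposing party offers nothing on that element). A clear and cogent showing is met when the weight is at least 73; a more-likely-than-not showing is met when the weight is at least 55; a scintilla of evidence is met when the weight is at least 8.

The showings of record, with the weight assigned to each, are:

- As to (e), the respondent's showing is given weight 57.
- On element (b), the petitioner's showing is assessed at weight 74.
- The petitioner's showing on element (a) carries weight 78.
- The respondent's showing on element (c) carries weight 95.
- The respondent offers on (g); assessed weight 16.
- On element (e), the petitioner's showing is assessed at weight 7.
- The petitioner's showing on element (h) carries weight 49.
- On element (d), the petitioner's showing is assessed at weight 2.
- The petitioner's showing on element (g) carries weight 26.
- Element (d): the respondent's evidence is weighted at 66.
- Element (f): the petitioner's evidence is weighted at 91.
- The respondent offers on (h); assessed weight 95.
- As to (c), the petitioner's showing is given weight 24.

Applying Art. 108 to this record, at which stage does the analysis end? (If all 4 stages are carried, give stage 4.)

stage 2

Stage 1 — burden on petitioner; standard: a clear and cogent showing (weight is at least 73).
    (a): 78 ≥ 73 [met]
    (b): 74 ≥ 73 [met]
  Stage 1 carried; the burden shifts to the respondent.
Stage 2 — burden on respondent; standard: a clear and cogent showing (weight is at least 73).
    (c): 95 − 24 = 71 < 73 [not met]
    (d): 66 − 2 = 64 < 73 [not met]
  Not every element is met, so the respondent fails to carry Stage 2.
The analysis ends at Stage 2; the petitioner prevails.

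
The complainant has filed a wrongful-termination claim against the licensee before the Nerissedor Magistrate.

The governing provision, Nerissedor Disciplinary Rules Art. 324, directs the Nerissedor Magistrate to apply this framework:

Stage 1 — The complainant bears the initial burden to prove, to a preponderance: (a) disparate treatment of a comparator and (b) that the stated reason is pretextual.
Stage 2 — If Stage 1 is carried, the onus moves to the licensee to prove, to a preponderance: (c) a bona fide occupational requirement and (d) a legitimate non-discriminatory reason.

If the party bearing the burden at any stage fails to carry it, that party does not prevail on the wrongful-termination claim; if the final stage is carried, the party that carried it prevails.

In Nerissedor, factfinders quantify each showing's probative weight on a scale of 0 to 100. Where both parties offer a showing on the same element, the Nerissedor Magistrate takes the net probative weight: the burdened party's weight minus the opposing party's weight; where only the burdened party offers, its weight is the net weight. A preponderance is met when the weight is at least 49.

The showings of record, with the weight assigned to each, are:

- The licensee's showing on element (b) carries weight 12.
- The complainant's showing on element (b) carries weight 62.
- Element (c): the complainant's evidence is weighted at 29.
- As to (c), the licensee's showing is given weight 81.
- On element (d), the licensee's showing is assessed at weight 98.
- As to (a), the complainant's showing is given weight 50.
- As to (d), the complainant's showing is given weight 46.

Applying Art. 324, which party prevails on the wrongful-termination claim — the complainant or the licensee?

Stage 1 — burden on complainant; standard: a preponderance (weight is at least 49).
    (a): 50 ≥ 49 [met]
    (b): 62 − 12 = 50 ≥ 49 [met]
  Stage 1 is satisfied; the onus moves to the licensee.
Stage 2 — burden on licensee; standard: a preponderance (weight is at least 49).
    (c): 81 − 29 = 52 ≥ 49 [met]
    (d): 98 − 46 = 52 ≥ 49 [met]
  All elements met at the final stage.
Every stage carried; the licensee prevails.

licensee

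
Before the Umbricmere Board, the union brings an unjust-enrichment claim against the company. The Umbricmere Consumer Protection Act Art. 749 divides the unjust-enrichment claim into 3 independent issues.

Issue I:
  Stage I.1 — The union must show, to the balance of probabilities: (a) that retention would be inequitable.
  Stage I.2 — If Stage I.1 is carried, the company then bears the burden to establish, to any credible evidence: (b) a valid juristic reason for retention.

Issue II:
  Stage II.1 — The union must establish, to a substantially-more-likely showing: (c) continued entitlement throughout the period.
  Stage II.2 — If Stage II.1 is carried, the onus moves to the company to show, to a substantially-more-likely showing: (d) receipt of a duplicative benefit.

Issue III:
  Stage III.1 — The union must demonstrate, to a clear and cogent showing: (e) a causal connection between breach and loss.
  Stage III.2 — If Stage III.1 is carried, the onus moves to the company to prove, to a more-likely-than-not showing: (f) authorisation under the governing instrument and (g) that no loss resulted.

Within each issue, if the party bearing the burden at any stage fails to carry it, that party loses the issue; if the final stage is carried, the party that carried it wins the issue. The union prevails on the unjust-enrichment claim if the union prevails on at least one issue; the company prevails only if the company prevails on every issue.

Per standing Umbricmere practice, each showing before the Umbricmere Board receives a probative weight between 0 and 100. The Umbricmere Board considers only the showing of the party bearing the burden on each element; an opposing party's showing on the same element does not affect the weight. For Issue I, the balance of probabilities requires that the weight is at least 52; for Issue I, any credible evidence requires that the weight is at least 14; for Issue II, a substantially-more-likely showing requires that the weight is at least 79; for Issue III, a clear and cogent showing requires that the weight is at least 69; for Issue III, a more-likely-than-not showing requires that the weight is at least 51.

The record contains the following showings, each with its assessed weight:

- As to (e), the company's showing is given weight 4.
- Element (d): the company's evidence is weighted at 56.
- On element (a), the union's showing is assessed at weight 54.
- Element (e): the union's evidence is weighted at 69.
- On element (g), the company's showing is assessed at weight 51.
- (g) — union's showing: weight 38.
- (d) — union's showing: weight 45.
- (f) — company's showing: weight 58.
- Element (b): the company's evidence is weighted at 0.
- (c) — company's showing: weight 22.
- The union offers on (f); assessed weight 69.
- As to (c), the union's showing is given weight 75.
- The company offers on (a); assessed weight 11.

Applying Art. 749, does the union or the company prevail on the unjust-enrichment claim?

— Issue I —
At Stage I.1 the union must meet the balance of probabilities (weight is at least 52): on (a) the weight is 54 (the company's 11 is given no effect), ≥ 52, so (a) meets the standard.
  All elements met. The burden passes to the company.
At Stage I.2 the company must meet any credible evidence (weight is at least 14): on (b) the weight is 0, < 14, so (b) does not meet the standard.
  Stage I.2 not carried; the company fails its burden.
The union prevails on this issue.
— Issue II —
Stage II.1 (union, a substantially-more-likely showing, weight is at least 79): (c) 75 (company's 22 disregarded) < 79 — fails.
  Not every element is met, so the union fails to carry Stage II.1.
The company prevails on this issue.
— Issue III —
Stage III.1 — burden on union; standard: a clear and cogent showing (weight is at least 69).
    (e): 69 (company's 4 disregarded) ≥ 69 [met]
  The union carries Stage III.1; the company now bears the burden.
Stage III.2 — burden on company; standard: a more-likely-than-not showing (weight is at least 51).
    (f): 58 (union's 69 disregarded) ≥ 51 [met]
    (g): 51 (union's 38 disregarded) ≥ 51 [met]
  Stage III.2 carried; the final stage is satisfied.
With every stage satisfied, the company prevails on this issue.
Per-issue: Issue I → union; Issue II → company; Issue III → company. The union must prevail on at least one issue; overall, the union prevails.

union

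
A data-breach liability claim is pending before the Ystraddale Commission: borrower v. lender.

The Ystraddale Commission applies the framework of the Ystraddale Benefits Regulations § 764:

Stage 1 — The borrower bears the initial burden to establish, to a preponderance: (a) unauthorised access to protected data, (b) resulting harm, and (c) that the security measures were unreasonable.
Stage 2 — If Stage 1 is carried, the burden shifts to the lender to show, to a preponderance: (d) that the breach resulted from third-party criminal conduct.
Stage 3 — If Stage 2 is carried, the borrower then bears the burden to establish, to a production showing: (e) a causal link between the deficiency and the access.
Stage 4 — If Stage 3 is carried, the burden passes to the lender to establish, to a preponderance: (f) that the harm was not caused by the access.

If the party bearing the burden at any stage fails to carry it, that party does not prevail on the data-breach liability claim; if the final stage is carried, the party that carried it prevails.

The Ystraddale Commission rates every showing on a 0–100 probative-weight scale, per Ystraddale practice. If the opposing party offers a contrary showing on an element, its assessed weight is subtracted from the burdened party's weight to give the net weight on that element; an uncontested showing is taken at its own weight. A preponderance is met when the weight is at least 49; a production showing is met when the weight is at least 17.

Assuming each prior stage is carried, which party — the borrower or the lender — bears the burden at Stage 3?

Stage 3's rule assigns the burden to the borrower (to a production showing).

borrower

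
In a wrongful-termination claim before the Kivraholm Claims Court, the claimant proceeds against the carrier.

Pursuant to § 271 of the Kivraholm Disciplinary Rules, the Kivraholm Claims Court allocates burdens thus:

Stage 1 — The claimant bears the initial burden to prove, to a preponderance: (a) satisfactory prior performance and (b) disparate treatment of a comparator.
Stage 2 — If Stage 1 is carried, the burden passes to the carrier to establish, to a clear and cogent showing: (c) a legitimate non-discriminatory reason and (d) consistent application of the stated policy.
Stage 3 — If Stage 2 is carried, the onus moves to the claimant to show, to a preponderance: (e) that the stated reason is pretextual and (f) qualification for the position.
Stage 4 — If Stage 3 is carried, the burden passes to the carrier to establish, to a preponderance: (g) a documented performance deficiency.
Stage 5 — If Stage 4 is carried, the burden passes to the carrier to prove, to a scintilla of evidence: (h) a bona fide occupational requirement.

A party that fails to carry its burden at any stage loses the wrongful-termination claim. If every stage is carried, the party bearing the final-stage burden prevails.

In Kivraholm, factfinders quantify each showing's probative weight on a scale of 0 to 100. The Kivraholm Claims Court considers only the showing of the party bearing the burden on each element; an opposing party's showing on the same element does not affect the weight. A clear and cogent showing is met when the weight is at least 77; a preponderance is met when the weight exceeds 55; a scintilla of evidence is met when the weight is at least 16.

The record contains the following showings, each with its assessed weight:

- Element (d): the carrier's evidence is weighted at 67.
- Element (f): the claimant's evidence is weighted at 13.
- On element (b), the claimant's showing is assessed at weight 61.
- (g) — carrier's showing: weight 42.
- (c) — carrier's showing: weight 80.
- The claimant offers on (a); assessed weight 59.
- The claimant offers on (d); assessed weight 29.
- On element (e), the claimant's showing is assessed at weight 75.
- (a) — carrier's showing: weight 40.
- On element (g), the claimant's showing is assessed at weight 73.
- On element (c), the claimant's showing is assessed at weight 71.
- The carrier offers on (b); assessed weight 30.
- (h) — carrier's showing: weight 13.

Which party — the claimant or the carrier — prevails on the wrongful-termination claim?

claimant

Stage 1 (claimant, a preponderance, weight exceeds 55): (a) 59 (carrier's 40 disregarded) > 55 — meets; (b) 61 (carrier's 30 disregarded) > 55 — meets.
  Stage 1 carried; the burden shifts to the carrier.
Stage 2 (carrier, a clear and cogent showing, weight is at least 77): (c) 80 (claimant's 71 disregarded) ≥ 77 — meets; (d) 67 (claimant's 29 disregarded) < 77 — fails.
  Stage 2 not carried; the carrier fails its burden.
The claimant prevails.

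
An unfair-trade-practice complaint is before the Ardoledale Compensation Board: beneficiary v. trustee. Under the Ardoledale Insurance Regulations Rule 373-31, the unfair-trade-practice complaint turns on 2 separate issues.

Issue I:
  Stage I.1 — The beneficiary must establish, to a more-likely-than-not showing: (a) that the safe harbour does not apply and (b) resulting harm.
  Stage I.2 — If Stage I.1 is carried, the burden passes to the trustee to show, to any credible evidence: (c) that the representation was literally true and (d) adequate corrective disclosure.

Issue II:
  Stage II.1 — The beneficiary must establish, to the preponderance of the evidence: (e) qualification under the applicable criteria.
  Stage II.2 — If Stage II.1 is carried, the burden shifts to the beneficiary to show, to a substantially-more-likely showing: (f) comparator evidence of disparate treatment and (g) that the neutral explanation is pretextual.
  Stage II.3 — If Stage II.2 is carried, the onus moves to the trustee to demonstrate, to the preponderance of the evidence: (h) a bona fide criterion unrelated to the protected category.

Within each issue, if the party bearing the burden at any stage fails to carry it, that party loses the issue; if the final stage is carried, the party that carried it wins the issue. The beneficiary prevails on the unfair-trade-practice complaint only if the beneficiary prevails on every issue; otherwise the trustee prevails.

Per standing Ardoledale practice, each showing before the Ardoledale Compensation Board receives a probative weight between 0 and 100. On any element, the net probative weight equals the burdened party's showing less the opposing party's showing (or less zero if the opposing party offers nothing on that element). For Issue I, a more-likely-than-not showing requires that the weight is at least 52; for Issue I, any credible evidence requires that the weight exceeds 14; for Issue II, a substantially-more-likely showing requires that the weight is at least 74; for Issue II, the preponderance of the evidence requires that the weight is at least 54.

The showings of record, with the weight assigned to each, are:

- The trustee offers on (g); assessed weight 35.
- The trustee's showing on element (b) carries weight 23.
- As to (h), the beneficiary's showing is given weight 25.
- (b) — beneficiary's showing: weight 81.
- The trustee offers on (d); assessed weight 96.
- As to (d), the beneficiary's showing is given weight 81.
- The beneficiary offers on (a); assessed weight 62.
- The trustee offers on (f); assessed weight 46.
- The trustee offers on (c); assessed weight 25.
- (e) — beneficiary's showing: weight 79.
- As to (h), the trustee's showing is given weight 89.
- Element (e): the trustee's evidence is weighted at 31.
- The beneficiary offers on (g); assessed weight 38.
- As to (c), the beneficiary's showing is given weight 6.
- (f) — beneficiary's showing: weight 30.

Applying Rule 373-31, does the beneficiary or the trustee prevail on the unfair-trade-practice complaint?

trustee

— Issue I —
At Stage I.1 the beneficiary must meet a more-likely-than-not showing (weight is at least 52): on (a) the weight is 62, ≥ 52, so (a) meets the standard; on (b) the weight is 81 less the opposing 23 gives net 58, ≥ 52, so (b) meets the standard.
  The beneficiary carries Stage I.1; the trustee now bears the burden.
At Stage I.2 the trustee must meet any credible evidence (weight exceeds 14): on (c) the weight is 25 less the opposing 6 gives net 19, > 14, so (c) meets the standard; on (d) the weight is 96 less the opposing 81 gives net 15, > 14, so (d) meets the standard.
  The trustee carries the last stage.
Every stage carried; the trustee prevails on this issue.
— Issue II —
Stage II.1 (beneficiary, the preponderance of the evidence, weight is at least 54): (e) net 79−31=48 < 54 — fails.
  The beneficiary does not carry Stage II.1.
The analysis ends at Stage II.1; the trustee prevails on this issue.
Per-issue: Issue I → trustee; Issue II → trustee. The beneficiary must prevail on every issue; overall, the trustee prevails.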